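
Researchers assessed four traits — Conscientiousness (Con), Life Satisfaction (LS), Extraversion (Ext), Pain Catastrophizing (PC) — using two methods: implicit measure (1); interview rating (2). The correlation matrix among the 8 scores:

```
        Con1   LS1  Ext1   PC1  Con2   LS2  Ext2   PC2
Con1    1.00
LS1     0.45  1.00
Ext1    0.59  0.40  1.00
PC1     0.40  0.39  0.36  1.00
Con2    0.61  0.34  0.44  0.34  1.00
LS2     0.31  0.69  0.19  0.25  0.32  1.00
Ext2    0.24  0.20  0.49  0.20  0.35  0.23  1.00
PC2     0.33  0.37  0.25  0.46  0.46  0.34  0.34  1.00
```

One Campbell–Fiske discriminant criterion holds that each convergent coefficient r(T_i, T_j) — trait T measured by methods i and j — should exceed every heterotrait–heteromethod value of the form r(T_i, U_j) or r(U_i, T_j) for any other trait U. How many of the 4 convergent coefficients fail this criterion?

Each convergent coefficient versus the relevant comparison correlations:
Con (methods 1·2): 0.61 vs {0.31, 0.34, 0.24, 0.44, 0.33, 0.34} → pass.
LS (methods 1·2): 0.69 vs {0.34, 0.31, 0.20, 0.19, 0.37, 0.25} → pass.
Ext (methods 1·2): 0.49 vs {0.44, 0.24, 0.19, 0.20, 0.25, 0.20} → pass.
PC (methods 1·2): 0.46 vs {0.34, 0.33, 0.25, 0.37, 0.20, 0.25} → pass.
0 of 4 fail.

0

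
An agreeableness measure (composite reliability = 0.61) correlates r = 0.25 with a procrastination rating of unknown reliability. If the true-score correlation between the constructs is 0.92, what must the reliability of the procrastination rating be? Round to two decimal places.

r_true = r_obs / √(r_xx · r_yy) ⇒ 0.92 = 0.25 / √(0.61 · r_yy).
√(0.61 · r_yy) = 0.25 / 0.92 = 0.2717; 0.61 · r_yy = 0.0738; r_yy = 0.0738 / 0.61 ≈ 0.12.

0.12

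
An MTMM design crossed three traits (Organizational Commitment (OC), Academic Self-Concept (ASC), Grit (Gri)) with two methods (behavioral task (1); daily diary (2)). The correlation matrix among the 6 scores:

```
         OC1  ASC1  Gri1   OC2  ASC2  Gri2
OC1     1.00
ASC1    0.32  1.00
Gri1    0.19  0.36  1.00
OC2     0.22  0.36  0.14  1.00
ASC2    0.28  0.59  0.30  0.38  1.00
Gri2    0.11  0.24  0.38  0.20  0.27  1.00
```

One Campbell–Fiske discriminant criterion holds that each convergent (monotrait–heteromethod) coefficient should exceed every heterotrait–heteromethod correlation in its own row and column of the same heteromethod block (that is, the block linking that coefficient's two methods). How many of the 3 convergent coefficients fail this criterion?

1

Convergent coefficients and their comparison sets:
OC (methods 1·2): 0.22 vs {0.28, 0.36, 0.11, 0.14} → fail.
ASC (methods 1·2): 0.59 vs {0.36, 0.28, 0.24, 0.30} → pass.
Gri (methods 1·2): 0.38 vs {0.14, 0.11, 0.30, 0.24} → pass.
1 of 3 fail.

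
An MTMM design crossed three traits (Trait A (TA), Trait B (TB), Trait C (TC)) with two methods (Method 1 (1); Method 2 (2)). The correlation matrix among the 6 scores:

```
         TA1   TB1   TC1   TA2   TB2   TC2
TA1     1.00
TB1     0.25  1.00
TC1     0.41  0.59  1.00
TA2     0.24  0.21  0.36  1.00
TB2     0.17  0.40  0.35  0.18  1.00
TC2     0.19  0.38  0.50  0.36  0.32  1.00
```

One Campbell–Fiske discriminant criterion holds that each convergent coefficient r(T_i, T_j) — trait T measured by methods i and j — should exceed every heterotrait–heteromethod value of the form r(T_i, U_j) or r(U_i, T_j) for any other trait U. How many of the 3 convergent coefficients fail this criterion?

Checking each validity diagonal entry against its comparison values:
TA (methods 1·2): 0.24 vs {0.17, 0.21, 0.19, 0.36} → fail.
TB (methods 1·2): 0.40 vs {0.21, 0.17, 0.38, 0.35} → pass.
TC (methods 1·2): 0.50 vs {0.36, 0.19, 0.35, 0.38} → pass.
1 of 3 fail.

1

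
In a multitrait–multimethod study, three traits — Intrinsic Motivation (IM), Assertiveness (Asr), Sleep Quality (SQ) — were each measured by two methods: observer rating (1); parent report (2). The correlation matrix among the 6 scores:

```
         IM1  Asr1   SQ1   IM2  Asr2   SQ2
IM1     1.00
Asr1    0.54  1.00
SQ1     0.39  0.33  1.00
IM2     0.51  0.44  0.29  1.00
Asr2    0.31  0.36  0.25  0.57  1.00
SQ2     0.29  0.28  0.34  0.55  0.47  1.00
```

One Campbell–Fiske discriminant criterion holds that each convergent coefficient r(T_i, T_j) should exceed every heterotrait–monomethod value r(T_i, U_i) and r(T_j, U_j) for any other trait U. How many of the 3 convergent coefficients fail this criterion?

3

Checking each validity diagonal entry against its comparison values:
IM (methods 1·2): 0.51 vs {0.54, 0.57, 0.39, 0.55} → fail.
Asr (methods 1·2): 0.36 vs {0.54, 0.57, 0.33, 0.47} → fail.
SQ (methods 1·2): 0.34 vs {0.39, 0.55, 0.33, 0.47} → fail.
3 of 3 fail.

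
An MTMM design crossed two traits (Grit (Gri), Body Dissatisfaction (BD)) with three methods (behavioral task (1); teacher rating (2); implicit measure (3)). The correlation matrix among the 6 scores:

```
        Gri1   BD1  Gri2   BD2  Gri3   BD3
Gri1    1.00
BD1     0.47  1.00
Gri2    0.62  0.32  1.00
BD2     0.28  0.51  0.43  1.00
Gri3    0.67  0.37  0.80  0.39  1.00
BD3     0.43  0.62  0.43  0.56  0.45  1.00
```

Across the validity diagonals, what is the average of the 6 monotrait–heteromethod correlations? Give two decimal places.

0.63

Convergent values: 0.62, 0.67, 0.80, 0.51, 0.62, 0.56; mean = 3.78/6 = 0.63.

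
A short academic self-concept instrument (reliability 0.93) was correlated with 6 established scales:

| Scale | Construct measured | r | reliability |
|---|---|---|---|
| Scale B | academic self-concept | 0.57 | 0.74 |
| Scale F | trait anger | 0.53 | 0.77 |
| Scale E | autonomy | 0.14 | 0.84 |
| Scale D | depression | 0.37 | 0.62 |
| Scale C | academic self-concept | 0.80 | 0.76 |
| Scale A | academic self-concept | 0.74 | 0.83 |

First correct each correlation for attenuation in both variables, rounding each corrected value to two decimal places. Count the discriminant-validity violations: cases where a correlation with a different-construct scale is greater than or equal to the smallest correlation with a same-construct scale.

0

Disattenuated r (r / √(r_scale · r_new)):
  Scale B (conv): 0.57 / √(0.74·0.93) = 0.69
  Scale F (disc): 0.53 / √(0.77·0.93) = 0.63
  Scale E (disc): 0.14 / √(0.84·0.93) = 0.16
  Scale D (disc): 0.37 / √(0.62·0.93) = 0.49
  Scale C (conv): 0.80 / √(0.76·0.93) = 0.95
  Scale A (conv): 0.74 / √(0.83·0.93) = 0.84
Smallest convergent = 0.69. Discriminant values: 0.63, 0.16, 0.49; count ≥ 0.69 → 0.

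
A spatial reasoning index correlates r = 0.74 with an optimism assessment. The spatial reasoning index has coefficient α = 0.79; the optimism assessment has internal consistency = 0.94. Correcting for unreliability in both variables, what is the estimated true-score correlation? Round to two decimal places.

0.86

r_true = r_obs / √(r_xx · r_yy) = 0.74 / √(0.79 × 0.94) = 0.74 / √0.7426 = 0.74 / 0.8617 ≈ 0.86.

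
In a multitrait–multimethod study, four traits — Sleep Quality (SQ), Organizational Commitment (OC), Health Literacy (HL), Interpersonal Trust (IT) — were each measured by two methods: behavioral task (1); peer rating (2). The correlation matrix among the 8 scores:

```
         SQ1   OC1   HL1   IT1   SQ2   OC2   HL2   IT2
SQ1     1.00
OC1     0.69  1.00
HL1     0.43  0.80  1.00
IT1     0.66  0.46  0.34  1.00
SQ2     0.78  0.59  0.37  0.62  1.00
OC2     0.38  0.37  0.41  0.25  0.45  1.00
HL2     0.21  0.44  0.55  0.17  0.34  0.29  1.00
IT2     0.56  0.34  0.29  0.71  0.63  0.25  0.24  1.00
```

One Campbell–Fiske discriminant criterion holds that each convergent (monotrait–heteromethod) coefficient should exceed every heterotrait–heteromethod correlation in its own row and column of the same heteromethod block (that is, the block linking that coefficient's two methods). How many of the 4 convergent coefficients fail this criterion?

Each convergent coefficient versus the relevant comparison correlations:
SQ (methods 1·2): 0.78 vs {0.38, 0.59, 0.21, 0.37, 0.56, 0.62} → pass.
OC (methods 1·2): 0.37 vs {0.59, 0.38, 0.44, 0.41, 0.34, 0.25} → fail.
HL (methods 1·2): 0.55 vs {0.37, 0.21, 0.41, 0.44, 0.29, 0.17} → pass.
IT (methods 1·2): 0.71 vs {0.62, 0.56, 0.25, 0.34, 0.17, 0.29} → pass.
1 of 4 fail.

1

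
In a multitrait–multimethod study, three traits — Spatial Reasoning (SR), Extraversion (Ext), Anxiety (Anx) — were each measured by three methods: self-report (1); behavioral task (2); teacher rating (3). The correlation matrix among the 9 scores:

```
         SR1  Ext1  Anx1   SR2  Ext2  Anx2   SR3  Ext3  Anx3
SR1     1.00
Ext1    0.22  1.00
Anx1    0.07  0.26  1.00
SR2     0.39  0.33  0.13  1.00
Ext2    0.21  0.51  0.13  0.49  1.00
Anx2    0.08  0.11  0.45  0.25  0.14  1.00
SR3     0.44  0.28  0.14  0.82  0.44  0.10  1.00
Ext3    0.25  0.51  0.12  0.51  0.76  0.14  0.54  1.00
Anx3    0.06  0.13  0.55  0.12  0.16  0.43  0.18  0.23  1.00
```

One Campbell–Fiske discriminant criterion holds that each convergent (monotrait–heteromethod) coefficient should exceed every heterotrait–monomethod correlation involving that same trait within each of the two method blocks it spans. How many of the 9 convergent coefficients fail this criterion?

3

Checking each validity diagonal entry against its comparison values:
SR (methods 1·2): 0.39 vs {0.22, 0.49, 0.07, 0.25} → fail.
SR (methods 1·3): 0.44 vs {0.22, 0.54, 0.07, 0.18} → fail.
SR (methods 2·3): 0.82 vs {0.49, 0.54, 0.25, 0.18} → pass.
Ext (methods 1·2): 0.51 vs {0.22, 0.49, 0.26, 0.14} → pass.
Ext (methods 1·3): 0.51 vs {0.22, 0.54, 0.26, 0.23} → fail.
Ext (methods 2·3): 0.76 vs {0.49, 0.54, 0.14, 0.23} → pass.
Anx (methods 1·2): 0.45 vs {0.07, 0.25, 0.26, 0.14} → pass.
Anx (methods 1·3): 0.55 vs {0.07, 0.18, 0.26, 0.23} → pass.
Anx (methods 2·3): 0.43 vs {0.25, 0.18, 0.14, 0.23} → pass.
3 of 9 fail.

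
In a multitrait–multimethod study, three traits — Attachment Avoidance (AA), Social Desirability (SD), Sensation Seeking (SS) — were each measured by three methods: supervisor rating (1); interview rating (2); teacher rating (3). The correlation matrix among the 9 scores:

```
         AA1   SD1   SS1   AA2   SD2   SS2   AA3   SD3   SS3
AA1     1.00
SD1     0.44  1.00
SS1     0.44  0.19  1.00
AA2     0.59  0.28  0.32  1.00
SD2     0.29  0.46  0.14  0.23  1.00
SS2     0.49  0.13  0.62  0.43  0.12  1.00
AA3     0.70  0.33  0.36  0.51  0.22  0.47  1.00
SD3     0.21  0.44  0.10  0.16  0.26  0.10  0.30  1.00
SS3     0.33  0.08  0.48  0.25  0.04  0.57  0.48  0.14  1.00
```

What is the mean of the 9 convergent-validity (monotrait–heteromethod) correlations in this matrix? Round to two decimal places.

0.51

Convergent values: 0.59, 0.70, 0.51, 0.46, 0.44, 0.26, 0.62, 0.48, 0.57; mean = 4.63/9 = 0.51.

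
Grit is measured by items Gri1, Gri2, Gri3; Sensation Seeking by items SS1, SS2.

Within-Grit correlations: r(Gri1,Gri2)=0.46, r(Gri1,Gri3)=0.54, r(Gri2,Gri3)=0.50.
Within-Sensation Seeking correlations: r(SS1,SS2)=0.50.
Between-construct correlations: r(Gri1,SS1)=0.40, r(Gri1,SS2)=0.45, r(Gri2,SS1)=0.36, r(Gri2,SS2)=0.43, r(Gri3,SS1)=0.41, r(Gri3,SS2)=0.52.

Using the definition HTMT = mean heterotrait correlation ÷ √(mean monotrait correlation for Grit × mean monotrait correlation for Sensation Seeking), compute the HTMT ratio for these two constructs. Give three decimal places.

Mean between = 2.57/6 = 0.4283.
Mean within-Gri = 1.50/3 = 0.5000; mean within-SS = 0.50/1 = 0.5000.
Geometric mean = √(0.5000 × 0.5000) = 0.5000.
HTMT = 0.4283 / 0.5000 = 0.857.

0.857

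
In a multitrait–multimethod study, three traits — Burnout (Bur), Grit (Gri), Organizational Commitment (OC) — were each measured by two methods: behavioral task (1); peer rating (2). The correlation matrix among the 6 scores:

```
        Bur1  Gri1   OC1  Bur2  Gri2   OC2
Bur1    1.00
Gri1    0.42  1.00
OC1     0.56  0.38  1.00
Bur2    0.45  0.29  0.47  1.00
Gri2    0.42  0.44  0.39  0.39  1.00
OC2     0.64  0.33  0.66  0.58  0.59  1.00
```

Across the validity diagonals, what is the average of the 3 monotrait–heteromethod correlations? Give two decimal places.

0.52

Convergent values: 0.45, 0.44, 0.66; mean = 1.55/3 = 0.52.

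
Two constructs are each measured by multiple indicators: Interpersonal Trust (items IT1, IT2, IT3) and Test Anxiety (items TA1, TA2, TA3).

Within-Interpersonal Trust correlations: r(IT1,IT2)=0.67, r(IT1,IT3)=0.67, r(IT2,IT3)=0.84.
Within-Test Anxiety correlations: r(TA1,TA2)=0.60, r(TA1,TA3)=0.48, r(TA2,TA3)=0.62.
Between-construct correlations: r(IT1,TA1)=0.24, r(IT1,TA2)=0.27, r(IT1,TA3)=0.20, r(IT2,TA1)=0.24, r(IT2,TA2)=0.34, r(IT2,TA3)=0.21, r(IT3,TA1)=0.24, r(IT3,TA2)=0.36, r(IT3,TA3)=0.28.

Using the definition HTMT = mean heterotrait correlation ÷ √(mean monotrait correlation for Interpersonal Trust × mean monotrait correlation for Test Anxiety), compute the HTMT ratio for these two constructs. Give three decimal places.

0.412

Mean heterotrait r = 2.38/9 = 0.2644.
Mean within-IT = 2.18/3 = 0.7267; mean within-TA = 1.70/3 = 0.5667.
Geometric mean = √(0.7267 × 0.5667) = 0.6417.
HTMT = 0.2644 / 0.6417 = 0.412.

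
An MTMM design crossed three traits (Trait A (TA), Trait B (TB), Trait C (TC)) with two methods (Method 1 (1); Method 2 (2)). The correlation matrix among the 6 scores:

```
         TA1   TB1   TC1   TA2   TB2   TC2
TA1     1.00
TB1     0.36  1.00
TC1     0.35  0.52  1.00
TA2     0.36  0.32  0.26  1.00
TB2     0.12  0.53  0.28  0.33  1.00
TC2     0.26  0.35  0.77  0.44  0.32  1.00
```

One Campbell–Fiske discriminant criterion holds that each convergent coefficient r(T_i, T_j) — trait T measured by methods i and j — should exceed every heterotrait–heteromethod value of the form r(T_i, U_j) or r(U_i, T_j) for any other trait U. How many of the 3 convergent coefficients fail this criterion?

Checking each validity diagonal entry against its comparison values:
TA (methods 1·2): 0.36 vs {0.12, 0.32, 0.26, 0.26} → pass.
TB (methods 1·2): 0.53 vs {0.32, 0.12, 0.35, 0.28} → pass.
TC (methods 1·2): 0.77 vs {0.26, 0.26, 0.28, 0.35} → pass.
0 of 3 fail.

0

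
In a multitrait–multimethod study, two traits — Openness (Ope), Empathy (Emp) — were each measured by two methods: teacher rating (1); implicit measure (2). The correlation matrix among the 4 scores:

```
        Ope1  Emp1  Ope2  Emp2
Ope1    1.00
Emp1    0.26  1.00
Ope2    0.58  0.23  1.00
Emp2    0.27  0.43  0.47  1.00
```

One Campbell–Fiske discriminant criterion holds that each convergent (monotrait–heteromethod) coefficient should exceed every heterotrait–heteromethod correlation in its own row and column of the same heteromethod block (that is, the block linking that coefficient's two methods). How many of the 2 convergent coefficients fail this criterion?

Each convergent coefficient versus the relevant comparison correlations:
Ope (methods 1·2): 0.58 vs {0.27, 0.23} → pass.
Emp (methods 1·2): 0.43 vs {0.23, 0.27} → pass.
0 of 2 fail.

0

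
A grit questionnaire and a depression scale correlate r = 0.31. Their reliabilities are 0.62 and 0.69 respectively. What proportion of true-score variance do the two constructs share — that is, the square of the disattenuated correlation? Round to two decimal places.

Disattenuated r = 0.31 / √(0.62 × 0.69) = 0.31 / 0.6541 = 0.4739.
Shared true-score variance = 0.4739² = 0.2246 ≈ 0.22.

0.22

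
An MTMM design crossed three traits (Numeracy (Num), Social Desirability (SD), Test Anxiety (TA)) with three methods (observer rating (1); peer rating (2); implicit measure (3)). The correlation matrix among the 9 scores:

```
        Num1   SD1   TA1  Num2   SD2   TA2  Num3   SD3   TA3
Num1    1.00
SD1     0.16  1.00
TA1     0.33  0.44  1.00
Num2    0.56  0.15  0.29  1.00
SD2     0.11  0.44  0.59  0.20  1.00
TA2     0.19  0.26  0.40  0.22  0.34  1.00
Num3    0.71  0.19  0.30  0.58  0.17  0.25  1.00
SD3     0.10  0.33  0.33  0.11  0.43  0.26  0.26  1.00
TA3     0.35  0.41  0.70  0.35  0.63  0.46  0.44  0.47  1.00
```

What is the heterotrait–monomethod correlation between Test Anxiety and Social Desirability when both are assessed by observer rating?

Different traits, same method: r(TA1, SD1) = 0.44.

0.44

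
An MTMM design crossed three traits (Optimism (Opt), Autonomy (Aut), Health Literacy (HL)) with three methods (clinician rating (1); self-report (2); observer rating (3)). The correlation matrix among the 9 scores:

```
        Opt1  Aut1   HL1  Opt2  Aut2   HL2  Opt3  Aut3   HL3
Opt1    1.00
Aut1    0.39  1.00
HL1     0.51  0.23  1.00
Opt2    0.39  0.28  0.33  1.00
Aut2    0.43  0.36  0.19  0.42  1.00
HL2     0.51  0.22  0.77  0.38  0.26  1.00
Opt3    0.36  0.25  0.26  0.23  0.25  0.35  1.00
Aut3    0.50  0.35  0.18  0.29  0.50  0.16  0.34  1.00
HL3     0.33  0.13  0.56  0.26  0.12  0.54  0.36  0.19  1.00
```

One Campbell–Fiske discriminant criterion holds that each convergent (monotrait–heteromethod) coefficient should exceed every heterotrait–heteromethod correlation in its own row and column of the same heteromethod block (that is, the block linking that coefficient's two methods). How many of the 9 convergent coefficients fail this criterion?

5

Convergent coefficients and their comparison sets:
Opt (methods 1·2): 0.39 vs {0.43, 0.28, 0.51, 0.33} → fail.
Opt (methods 1·3): 0.36 vs {0.50, 0.25, 0.33, 0.26} → fail.
Opt (methods 2·3): 0.23 vs {0.29, 0.25, 0.26, 0.35} → fail.
Aut (methods 1·2): 0.36 vs {0.28, 0.43, 0.22, 0.19} → fail.
Aut (methods 1·3): 0.35 vs {0.25, 0.50, 0.13, 0.18} → fail.
Aut (methods 2·3): 0.50 vs {0.25, 0.29, 0.12, 0.16} → pass.
HL (methods 1·2): 0.77 vs {0.33, 0.51, 0.19, 0.22} → pass.
HL (methods 1·3): 0.56 vs {0.26, 0.33, 0.18, 0.13} → pass.
HL (methods 2·3): 0.54 vs {0.35, 0.26, 0.16, 0.12} → pass.
5 of 9 fail.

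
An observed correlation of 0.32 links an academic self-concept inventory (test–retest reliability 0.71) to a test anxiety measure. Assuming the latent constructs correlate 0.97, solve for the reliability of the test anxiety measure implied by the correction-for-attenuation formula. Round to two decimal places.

0.15

r_true = r_obs / √(r_xx · r_yy) ⇒ 0.97 = 0.32 / √(0.71 · r_yy).
√(0.71 · r_yy) = 0.32 / 0.97 = 0.3299; 0.71 · r_yy = 0.1088; r_yy = 0.1088 / 0.71 ≈ 0.15.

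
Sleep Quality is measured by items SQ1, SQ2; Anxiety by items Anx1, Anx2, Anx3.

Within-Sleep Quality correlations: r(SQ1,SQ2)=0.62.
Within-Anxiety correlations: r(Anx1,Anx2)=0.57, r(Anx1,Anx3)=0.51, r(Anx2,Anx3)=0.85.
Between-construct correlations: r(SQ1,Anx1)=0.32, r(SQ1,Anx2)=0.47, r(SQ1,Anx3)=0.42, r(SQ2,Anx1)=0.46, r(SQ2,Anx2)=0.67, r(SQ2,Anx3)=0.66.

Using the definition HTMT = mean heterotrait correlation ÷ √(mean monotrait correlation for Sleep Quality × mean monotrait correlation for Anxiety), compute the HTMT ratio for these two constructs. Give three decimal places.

0.792

Mean heterotrait r = 3.00/6 = 0.5000.
Mean within-SQ = 0.62/1 = 0.6200; mean within-Anx = 1.93/3 = 0.6433.
Geometric mean = √(0.6200 × 0.6433) = 0.6315.
HTMT = 0.5000 / 0.6315 = 0.792.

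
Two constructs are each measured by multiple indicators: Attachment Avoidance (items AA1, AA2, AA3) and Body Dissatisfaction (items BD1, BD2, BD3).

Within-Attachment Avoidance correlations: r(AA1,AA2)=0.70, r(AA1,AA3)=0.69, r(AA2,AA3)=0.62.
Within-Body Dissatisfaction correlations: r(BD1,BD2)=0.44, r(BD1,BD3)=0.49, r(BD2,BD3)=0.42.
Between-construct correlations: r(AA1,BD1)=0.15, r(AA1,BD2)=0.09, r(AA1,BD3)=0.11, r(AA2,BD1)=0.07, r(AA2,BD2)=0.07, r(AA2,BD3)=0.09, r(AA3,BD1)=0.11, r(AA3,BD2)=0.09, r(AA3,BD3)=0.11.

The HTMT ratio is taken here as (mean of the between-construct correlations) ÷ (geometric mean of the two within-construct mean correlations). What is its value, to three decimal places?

0.180

Mean heterotrait r = 0.89/9 = 0.0989.
Mean within-AA = 2.01/3 = 0.6700; mean within-BD = 1.35/3 = 0.4500.
Geometric mean = √(0.6700 × 0.4500) = 0.5491.
HTMT = 0.0989 / 0.5491 = 0.180.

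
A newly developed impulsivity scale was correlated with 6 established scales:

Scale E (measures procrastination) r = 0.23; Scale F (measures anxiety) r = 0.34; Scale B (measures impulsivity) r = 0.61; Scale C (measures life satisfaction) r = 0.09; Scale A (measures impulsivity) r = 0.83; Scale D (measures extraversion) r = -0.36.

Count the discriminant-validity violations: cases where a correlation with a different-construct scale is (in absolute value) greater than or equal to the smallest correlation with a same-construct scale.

Convergent (same construct = impulsivity): Scale B, Scale A.
Smallest convergent = 0.61. Discriminant |r|: 0.23, 0.34, 0.09, 0.36; count ≥ 0.61 → 0.

0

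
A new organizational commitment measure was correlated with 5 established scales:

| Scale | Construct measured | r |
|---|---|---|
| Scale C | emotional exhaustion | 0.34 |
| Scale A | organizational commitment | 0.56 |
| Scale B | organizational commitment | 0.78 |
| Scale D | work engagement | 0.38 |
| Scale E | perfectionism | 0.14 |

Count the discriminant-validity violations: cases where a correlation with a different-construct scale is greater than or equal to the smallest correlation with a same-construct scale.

0

Convergent (same construct = organizational commitment): Scale A, Scale B.
Smallest convergent = 0.56. Discriminant values: 0.34, 0.38, 0.14; count ≥ 0.56 → 0.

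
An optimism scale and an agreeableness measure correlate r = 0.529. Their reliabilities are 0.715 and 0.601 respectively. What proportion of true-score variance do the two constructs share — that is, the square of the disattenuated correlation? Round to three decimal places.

0.651

Disattenuated r = 0.529 / √(0.715 × 0.601) = 0.529 / 0.6555 = 0.8070.
Shared true-score variance = 0.8070² = 0.6512 ≈ 0.651.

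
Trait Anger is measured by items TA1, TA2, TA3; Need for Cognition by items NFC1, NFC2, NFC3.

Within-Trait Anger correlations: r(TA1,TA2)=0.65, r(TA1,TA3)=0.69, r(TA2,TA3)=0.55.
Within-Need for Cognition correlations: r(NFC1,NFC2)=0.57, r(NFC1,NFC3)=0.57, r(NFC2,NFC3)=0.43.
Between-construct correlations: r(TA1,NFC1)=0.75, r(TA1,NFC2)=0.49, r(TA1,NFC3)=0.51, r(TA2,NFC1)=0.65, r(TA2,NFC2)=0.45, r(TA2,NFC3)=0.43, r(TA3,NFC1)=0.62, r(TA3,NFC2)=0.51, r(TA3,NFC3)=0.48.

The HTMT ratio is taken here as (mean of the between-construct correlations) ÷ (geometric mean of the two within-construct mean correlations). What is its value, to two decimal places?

0.95

Between-construct mean = 4.89/9 = 0.5433.
Mean within-TA = 1.89/3 = 0.6300; mean within-NFC = 1.57/3 = 0.5233.
Geometric mean = √(0.6300 × 0.5233) = 0.5742.
HTMT = 0.5433 / 0.5742 = 0.95.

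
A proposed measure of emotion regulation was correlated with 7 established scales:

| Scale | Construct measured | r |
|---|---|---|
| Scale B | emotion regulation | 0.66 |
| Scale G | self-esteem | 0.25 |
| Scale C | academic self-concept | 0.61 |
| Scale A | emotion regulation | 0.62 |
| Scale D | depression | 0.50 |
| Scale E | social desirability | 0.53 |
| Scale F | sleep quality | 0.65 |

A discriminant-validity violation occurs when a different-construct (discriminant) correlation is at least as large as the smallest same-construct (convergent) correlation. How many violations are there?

Convergent (same construct = emotion regulation): Scale B, Scale A.
Smallest convergent = 0.62. Discriminant values: 0.25, 0.61, 0.50, 0.53, 0.65; count ≥ 0.62 → 1.

1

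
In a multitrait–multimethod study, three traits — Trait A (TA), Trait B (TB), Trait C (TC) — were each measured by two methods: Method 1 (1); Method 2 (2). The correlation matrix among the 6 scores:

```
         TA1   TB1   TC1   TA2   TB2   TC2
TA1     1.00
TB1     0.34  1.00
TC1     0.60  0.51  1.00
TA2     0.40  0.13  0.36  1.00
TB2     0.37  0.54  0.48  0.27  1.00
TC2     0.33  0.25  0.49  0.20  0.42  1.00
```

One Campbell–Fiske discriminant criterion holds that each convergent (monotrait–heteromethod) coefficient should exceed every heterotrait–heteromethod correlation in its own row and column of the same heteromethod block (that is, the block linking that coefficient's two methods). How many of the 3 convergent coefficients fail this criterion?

0

Convergent coefficients and their comparison sets:
TA (methods 1·2): 0.40 vs {0.37, 0.13, 0.33, 0.36} → pass.
TB (methods 1·2): 0.54 vs {0.13, 0.37, 0.25, 0.48} → pass.
TC (methods 1·2): 0.49 vs {0.36, 0.33, 0.48, 0.25} → pass.
0 of 3 fail.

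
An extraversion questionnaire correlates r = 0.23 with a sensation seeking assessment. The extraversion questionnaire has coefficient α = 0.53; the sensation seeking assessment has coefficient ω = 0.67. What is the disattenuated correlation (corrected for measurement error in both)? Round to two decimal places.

0.39

r_true = r_obs / √(r_xx · r_yy) = 0.23 / √(0.53 × 0.67) = 0.23 / √0.3551 = 0.23 / 0.5959 ≈ 0.39.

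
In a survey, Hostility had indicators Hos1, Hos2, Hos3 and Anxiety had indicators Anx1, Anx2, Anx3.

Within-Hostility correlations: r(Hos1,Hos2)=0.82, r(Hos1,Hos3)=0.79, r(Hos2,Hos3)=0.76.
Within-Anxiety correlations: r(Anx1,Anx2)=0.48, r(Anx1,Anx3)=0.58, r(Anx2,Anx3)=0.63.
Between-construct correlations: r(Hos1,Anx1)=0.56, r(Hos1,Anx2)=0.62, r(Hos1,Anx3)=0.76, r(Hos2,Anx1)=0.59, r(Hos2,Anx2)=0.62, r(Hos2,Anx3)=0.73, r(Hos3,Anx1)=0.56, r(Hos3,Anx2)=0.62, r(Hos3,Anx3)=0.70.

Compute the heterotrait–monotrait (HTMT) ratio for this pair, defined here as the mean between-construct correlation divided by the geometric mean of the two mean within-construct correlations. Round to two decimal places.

0.96

Mean between = 5.76/9 = 0.6400.
Mean within-Hos = 2.37/3 = 0.7900; mean within-Anx = 1.69/3 = 0.5633.
Geometric mean = √(0.7900 × 0.5633) = 0.6671.
HTMT = 0.6400 / 0.6671 = 0.96.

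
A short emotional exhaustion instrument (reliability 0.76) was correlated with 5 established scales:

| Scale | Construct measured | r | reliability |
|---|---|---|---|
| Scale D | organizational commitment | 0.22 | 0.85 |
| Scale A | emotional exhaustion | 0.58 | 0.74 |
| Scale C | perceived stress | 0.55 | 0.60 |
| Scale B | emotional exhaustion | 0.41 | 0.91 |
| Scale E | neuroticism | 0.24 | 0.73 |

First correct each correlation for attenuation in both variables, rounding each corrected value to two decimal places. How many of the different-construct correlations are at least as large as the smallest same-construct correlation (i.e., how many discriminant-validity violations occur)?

1

Disattenuated r (r / √(r_scale · r_new)):
  Scale D (disc): 0.22 / √(0.85·0.76) = 0.27
  Scale A (conv): 0.58 / √(0.74·0.76) = 0.77
  Scale C (disc): 0.55 / √(0.60·0.76) = 0.81
  Scale B (conv): 0.41 / √(0.91·0.76) = 0.49
  Scale E (disc): 0.24 / √(0.73·0.76) = 0.32
Smallest convergent = 0.49. Discriminant values: 0.27, 0.81, 0.32; count ≥ 0.49 → 1.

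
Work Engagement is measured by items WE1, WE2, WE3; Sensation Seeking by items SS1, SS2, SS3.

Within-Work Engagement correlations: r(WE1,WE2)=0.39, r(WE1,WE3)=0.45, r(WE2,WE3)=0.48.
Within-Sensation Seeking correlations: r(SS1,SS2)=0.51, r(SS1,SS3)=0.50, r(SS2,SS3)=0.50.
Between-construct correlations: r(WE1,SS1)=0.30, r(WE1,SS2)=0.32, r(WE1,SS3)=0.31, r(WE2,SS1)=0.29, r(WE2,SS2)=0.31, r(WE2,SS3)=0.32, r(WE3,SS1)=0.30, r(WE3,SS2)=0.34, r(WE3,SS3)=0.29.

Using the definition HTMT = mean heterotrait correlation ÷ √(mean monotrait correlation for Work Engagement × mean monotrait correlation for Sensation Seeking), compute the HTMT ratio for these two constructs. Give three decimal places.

Between-construct mean = 2.78/9 = 0.3089.
Mean within-WE = 1.32/3 = 0.4400; mean within-SS = 1.51/3 = 0.5033.
Geometric mean = √(0.4400 × 0.5033) = 0.4706.
HTMT = 0.3089 / 0.4706 = 0.656.

0.656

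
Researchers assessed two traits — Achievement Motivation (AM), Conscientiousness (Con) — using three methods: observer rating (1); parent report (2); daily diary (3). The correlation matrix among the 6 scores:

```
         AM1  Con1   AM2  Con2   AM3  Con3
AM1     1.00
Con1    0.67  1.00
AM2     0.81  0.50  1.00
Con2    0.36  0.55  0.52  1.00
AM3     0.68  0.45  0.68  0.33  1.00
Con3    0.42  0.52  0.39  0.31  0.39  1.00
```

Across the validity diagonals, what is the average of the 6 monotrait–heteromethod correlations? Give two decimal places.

Convergent values: 0.81, 0.68, 0.68, 0.55, 0.52, 0.31; mean = 3.55/6 = 0.59.

0.59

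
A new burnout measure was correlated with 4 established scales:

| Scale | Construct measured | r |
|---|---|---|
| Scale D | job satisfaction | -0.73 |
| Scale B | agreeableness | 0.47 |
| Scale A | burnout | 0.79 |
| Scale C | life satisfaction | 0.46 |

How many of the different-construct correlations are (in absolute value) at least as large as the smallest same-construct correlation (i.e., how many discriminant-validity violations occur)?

0

Convergent (same construct = burnout): Scale A.
Smallest convergent = 0.79. Discriminant |r|: 0.73, 0.47, 0.46; count ≥ 0.79 → 0.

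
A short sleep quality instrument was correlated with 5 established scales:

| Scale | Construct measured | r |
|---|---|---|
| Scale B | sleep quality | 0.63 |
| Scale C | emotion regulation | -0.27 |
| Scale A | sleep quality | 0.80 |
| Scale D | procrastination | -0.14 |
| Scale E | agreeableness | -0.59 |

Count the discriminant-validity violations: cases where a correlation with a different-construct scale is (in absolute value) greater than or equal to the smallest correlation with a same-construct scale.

0

Convergent (same construct = sleep quality): Scale B, Scale A.
Smallest convergent = 0.63. Discriminant |r|: 0.27, 0.14, 0.59; count ≥ 0.63 → 0.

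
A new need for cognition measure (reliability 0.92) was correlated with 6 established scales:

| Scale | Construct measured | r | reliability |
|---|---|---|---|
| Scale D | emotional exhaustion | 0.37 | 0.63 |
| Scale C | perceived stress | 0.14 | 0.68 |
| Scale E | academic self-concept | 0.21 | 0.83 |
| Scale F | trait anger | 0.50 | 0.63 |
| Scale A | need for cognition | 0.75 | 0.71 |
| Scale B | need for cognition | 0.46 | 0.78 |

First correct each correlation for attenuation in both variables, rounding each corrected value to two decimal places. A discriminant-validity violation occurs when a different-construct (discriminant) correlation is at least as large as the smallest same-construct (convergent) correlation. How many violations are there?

1

Disattenuated r (r / √(r_scale · r_new)):
  Scale D (disc): 0.37 / √(0.63·0.92) = 0.49
  Scale C (disc): 0.14 / √(0.68·0.92) = 0.18
  Scale E (disc): 0.21 / √(0.83·0.92) = 0.24
  Scale F (disc): 0.50 / √(0.63·0.92) = 0.66
  Scale A (conv): 0.75 / √(0.71·0.92) = 0.93
  Scale B (conv): 0.46 / √(0.78·0.92) = 0.54
Smallest convergent = 0.54. Discriminant values: 0.49, 0.18, 0.24, 0.66; count ≥ 0.54 → 1.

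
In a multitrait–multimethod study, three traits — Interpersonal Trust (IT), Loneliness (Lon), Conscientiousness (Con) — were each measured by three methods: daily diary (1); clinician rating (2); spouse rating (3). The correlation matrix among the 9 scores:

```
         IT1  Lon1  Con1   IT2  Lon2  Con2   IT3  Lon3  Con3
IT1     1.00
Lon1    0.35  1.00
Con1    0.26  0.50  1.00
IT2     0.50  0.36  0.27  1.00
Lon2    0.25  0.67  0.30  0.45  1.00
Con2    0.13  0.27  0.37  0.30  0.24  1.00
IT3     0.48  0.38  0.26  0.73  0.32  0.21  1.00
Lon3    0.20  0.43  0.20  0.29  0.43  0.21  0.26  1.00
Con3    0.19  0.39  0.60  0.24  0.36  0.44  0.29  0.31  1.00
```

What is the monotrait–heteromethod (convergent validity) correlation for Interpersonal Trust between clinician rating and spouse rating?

0.73

Same trait (IT), different methods: r(IT2, IT3) = 0.73.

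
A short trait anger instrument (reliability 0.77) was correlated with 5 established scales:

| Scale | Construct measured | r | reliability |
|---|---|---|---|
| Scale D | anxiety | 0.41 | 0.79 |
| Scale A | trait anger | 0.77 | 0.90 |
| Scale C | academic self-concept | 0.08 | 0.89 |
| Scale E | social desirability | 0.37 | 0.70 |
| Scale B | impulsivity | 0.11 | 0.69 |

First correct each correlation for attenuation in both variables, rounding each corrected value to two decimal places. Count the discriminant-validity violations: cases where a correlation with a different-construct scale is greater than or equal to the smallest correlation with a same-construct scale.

Disattenuated r (r / √(r_scale · r_new)):
  Scale D (disc): 0.41 / √(0.79·0.77) = 0.53
  Scale A (conv): 0.77 / √(0.90·0.77) = 0.92
  Scale C (disc): 0.08 / √(0.89·0.77) = 0.10
  Scale E (disc): 0.37 / √(0.70·0.77) = 0.50
  Scale B (disc): 0.11 / √(0.69·0.77) = 0.15
Smallest convergent = 0.92. Discriminant values: 0.53, 0.10, 0.50, 0.15; count ≥ 0.92 → 0.

0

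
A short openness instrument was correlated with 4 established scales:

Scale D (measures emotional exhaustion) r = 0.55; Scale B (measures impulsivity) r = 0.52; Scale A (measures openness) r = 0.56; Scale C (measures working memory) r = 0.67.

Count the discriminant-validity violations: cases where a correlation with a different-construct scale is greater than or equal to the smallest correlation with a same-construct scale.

Convergent (same construct = openness): Scale A.
Smallest convergent = 0.56. Discriminant values: 0.55, 0.52, 0.67; count ≥ 0.56 → 1.

1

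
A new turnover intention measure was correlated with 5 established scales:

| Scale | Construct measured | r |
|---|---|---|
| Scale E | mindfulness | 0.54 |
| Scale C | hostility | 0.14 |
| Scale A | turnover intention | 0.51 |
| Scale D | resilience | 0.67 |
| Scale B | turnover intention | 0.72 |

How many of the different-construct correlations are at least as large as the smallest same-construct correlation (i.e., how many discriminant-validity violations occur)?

2

Convergent (same construct = turnover intention): Scale A, Scale B.
Smallest convergent = 0.51. Discriminant values: 0.54, 0.14, 0.67; count ≥ 0.51 → 2.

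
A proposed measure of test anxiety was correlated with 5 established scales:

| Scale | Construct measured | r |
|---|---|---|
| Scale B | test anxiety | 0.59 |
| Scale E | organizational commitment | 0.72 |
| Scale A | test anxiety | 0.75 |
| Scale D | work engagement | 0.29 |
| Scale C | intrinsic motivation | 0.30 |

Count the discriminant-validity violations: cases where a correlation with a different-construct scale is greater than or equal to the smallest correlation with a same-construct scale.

1

Convergent (same construct = test anxiety): Scale B, Scale A.
Smallest convergent = 0.59. Discriminant values: 0.72, 0.29, 0.30; count ≥ 0.59 → 1.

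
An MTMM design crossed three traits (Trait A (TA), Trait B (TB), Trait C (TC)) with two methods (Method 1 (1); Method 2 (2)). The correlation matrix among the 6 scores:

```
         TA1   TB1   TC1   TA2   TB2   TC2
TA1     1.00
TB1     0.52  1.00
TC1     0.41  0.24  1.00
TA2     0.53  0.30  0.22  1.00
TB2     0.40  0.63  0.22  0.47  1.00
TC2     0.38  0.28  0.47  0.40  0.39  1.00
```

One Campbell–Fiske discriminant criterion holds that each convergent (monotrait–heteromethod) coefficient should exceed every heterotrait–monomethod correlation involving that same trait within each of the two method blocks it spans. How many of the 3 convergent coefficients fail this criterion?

0

Checking each validity diagonal entry against its comparison values:
TA (methods 1·2): 0.53 vs {0.52, 0.47, 0.41, 0.40} → pass.
TB (methods 1·2): 0.63 vs {0.52, 0.47, 0.24, 0.39} → pass.
TC (methods 1·2): 0.47 vs {0.41, 0.40, 0.24, 0.39} → pass.
0 of 3 fail.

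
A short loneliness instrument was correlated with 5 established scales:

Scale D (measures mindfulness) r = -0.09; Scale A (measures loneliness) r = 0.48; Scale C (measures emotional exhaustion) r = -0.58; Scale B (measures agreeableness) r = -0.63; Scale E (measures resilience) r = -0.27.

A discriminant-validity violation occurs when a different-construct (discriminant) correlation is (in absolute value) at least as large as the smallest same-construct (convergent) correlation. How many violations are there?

2

Convergent (same construct = loneliness): Scale A.
Smallest convergent = 0.48. Discriminant |r|: 0.09, 0.58, 0.63, 0.27; count ≥ 0.48 → 2.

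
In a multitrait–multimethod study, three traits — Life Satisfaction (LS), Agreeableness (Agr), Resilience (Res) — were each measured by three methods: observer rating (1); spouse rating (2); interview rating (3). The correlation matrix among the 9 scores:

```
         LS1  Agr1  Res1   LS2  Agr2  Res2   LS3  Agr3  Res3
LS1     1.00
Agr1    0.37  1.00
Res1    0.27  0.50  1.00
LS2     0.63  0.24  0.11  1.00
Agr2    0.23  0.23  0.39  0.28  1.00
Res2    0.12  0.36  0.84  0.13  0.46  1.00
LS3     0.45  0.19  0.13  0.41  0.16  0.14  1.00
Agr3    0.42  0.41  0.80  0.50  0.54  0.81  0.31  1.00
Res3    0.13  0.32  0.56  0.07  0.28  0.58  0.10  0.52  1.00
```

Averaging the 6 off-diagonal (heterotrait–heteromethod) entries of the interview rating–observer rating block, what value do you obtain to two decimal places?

0.33

HTHM values (method 3 × method 1): 0.19, 0.13, 0.42, 0.80, 0.13, 0.32; mean = 1.99/6 = 0.33.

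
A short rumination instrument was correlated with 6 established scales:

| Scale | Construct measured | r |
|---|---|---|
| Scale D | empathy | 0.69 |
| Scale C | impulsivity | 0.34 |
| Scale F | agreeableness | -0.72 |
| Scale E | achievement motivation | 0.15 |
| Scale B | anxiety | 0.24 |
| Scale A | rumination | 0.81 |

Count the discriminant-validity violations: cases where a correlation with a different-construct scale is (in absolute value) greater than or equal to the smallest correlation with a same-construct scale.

Convergent (same construct = rumination): Scale A.
Smallest convergent = 0.81. Discriminant |r|: 0.69, 0.34, 0.72, 0.15, 0.24; count ≥ 0.81 → 0.

0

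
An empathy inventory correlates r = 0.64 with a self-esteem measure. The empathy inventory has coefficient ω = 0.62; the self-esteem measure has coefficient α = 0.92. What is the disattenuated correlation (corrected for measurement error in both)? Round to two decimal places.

r_true = r_obs / √(r_xx · r_yy) = 0.64 / √(0.62 × 0.92) = 0.64 / √0.5704 = 0.64 / 0.7552 ≈ 0.85.

0.85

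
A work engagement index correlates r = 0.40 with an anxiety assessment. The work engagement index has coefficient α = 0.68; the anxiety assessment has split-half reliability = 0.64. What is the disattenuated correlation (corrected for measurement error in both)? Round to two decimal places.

0.61

r_true = r_obs / √(r_xx · r_yy) = 0.40 / √(0.68 × 0.64) = 0.40 / √0.4352 = 0.40 / 0.6597 ≈ 0.61.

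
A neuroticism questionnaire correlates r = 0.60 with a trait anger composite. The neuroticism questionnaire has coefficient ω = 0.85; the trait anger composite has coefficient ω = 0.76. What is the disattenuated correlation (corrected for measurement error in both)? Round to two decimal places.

r_true = r_obs / √(r_xx · r_yy) = 0.60 / √(0.85 × 0.76) = 0.60 / √0.6460 = 0.60 / 0.8037 ≈ 0.75.

0.75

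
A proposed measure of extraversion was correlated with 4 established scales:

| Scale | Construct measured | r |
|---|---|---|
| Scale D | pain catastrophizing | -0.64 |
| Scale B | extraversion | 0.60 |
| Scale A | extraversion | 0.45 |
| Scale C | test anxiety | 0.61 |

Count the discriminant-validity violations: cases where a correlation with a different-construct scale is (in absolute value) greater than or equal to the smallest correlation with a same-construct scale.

2

Convergent (same construct = extraversion): Scale B, Scale A.
Smallest convergent = 0.45. Discriminant |r|: 0.64, 0.61; count ≥ 0.45 → 2.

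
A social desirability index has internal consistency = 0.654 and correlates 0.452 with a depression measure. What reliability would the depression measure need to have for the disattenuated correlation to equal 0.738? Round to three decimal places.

r_true = r_obs / √(r_xx · r_yy) ⇒ 0.738 = 0.452 / √(0.654 · r_yy).
√(0.654 · r_yy) = 0.452 / 0.738 = 0.6125; 0.654 · r_yy = 0.3752; r_yy = 0.3752 / 0.654 ≈ 0.574.

0.574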